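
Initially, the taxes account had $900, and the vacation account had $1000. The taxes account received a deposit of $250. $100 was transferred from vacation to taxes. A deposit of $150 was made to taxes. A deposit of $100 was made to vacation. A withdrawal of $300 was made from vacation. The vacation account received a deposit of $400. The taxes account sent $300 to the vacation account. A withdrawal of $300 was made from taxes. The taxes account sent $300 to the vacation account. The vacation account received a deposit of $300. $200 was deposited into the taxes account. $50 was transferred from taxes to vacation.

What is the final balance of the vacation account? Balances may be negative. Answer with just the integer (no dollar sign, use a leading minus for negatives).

Answer: 2050

Derivation:
Tracking account balances step by step:
Start: taxes=900, vacation=1000
Event 1 (deposit 250 to taxes): taxes: 900 + 250 = 1150. Balances: taxes=1150, vacation=1000
Event 2 (transfer 100 vacation -> taxes): vacation: 1000 - 100 = 900, taxes: 1150 + 100 = 1250. Balances: taxes=1250, vacation=900
Event 3 (deposit 150 to taxes): taxes: 1250 + 150 = 1400. Balances: taxes=1400, vacation=900
Event 4 (deposit 100 to vacation): vacation: 900 + 100 = 1000. Balances: taxes=1400, vacation=1000
Event 5 (withdraw 300 from vacation): vacation: 1000 - 300 = 700. Balances: taxes=1400, vacation=700
Event 6 (deposit 400 to vacation): vacation: 700 + 400 = 1100. Balances: taxes=1400, vacation=1100
Event 7 (transfer 300 taxes -> vacation): taxes: 1400 - 300 = 1100, vacation: 1100 + 300 = 1400. Balances: taxes=1100, vacation=1400
Event 8 (withdraw 300 from taxes): taxes: 1100 - 300 = 800. Balances: taxes=800, vacation=1400
Event 9 (transfer 300 taxes -> vacation): taxes: 800 - 300 = 500, vacation: 1400 + 300 = 1700. Balances: taxes=500, vacation=1700
Event 10 (deposit 300 to vacation): vacation: 1700 + 300 = 2000. Balances: taxes=500, vacation=2000
Event 11 (deposit 200 to taxes): taxes: 500 + 200 = 700. Balances: taxes=700, vacation=2000
Event 12 (transfer 50 taxes -> vacation): taxes: 700 - 50 = 650, vacation: 2000 + 50 = 2050. Balances: taxes=650, vacation=2050

Final balance of vacation: 2050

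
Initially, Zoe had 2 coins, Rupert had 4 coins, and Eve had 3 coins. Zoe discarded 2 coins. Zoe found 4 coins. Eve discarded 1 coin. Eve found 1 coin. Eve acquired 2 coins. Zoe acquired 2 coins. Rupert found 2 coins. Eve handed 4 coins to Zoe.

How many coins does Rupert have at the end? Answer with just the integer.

Tracking counts step by step:
Start: Zoe=2, Rupert=4, Eve=3
Event 1 (Zoe -2): Zoe: 2 -> 0. State: Zoe=0, Rupert=4, Eve=3
Event 2 (Zoe +4): Zoe: 0 -> 4. State: Zoe=4, Rupert=4, Eve=3
Event 3 (Eve -1): Eve: 3 -> 2. State: Zoe=4, Rupert=4, Eve=2
Event 4 (Eve +1): Eve: 2 -> 3. State: Zoe=4, Rupert=4, Eve=3
Event 5 (Eve +2): Eve: 3 -> 5. State: Zoe=4, Rupert=4, Eve=5
Event 6 (Zoe +2): Zoe: 4 -> 6. State: Zoe=6, Rupert=4, Eve=5
Event 7 (Rupert +2): Rupert: 4 -> 6. State: Zoe=6, Rupert=6, Eve=5
Event 8 (Eve -> Zoe, 4): Eve: 5 -> 1, Zoe: 6 -> 10. State: Zoe=10, Rupert=6, Eve=1

Rupert's final count: 6

Answer: 6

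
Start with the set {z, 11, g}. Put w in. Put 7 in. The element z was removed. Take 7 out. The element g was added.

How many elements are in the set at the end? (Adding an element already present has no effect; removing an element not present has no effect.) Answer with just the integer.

Answer: 3

Derivation:
Tracking the set through each operation:
Start: {11, g, z}
Event 1 (add w): added. Set: {11, g, w, z}
Event 2 (add 7): added. Set: {11, 7, g, w, z}
Event 3 (remove z): removed. Set: {11, 7, g, w}
Event 4 (remove 7): removed. Set: {11, g, w}
Event 5 (add g): already present, no change. Set: {11, g, w}

Final set: {11, g, w} (size 3)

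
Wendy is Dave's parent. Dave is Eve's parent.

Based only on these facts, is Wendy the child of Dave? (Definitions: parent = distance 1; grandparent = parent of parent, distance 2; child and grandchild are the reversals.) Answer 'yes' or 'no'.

Reconstructing the parent chain from the given facts:
  Wendy -> Dave -> Eve
(each arrow means 'parent of the next')
Positions in the chain (0 = top):
  position of Wendy: 0
  position of Dave: 1
  position of Eve: 2

Wendy is at position 0, Dave is at position 1; signed distance (j - i) = 1.
'child' requires j - i = -1. Actual distance is 1, so the relation does NOT hold.

Answer: no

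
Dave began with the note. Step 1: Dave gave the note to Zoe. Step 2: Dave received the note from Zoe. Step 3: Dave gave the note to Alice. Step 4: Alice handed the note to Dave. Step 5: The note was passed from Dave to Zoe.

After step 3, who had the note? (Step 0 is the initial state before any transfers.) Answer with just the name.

Tracking the note holder through step 3:
After step 0 (start): Dave
After step 1: Zoe
After step 2: Dave
After step 3: Alice

At step 3, the holder is Alice.

Answer: Alice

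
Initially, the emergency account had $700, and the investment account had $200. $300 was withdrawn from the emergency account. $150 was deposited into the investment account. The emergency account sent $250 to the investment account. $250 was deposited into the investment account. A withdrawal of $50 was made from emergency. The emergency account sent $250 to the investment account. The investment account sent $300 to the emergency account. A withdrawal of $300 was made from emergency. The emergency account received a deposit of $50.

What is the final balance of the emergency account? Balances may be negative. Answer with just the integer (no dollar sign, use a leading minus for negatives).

Tracking account balances step by step:
Start: emergency=700, investment=200
Event 1 (withdraw 300 from emergency): emergency: 700 - 300 = 400. Balances: emergency=400, investment=200
Event 2 (deposit 150 to investment): investment: 200 + 150 = 350. Balances: emergency=400, investment=350
Event 3 (transfer 250 emergency -> investment): emergency: 400 - 250 = 150, investment: 350 + 250 = 600. Balances: emergency=150, investment=600
Event 4 (deposit 250 to investment): investment: 600 + 250 = 850. Balances: emergency=150, investment=850
Event 5 (withdraw 50 from emergency): emergency: 150 - 50 = 100. Balances: emergency=100, investment=850
Event 6 (transfer 250 emergency -> investment): emergency: 100 - 250 = -150, investment: 850 + 250 = 1100. Balances: emergency=-150, investment=1100
Event 7 (transfer 300 investment -> emergency): investment: 1100 - 300 = 800, emergency: -150 + 300 = 150. Balances: emergency=150, investment=800
Event 8 (withdraw 300 from emergency): emergency: 150 - 300 = -150. Balances: emergency=-150, investment=800
Event 9 (deposit 50 to emergency): emergency: -150 + 50 = -100. Balances: emergency=-100, investment=800

Final balance of emergency: -100

Answer: -100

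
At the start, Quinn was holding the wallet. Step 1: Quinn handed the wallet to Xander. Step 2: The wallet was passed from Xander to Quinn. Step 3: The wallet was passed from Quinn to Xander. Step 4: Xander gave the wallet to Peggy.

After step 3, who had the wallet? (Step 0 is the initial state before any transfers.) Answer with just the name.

Tracking the wallet holder through step 3:
After step 0 (start): Quinn
After step 1: Xander
After step 2: Quinn
After step 3: Xander

At step 3, the holder is Xander.

Answer: Xander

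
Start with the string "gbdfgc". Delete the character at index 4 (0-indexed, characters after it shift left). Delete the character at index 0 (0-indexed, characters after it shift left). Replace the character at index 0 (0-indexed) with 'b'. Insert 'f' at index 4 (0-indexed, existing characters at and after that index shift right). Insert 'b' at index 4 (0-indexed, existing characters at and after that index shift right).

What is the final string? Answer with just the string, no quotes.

Applying each edit step by step:
Start: "gbdfgc"
Op 1 (delete idx 4 = 'g'): "gbdfgc" -> "gbdfc"
Op 2 (delete idx 0 = 'g'): "gbdfc" -> "bdfc"
Op 3 (replace idx 0: 'b' -> 'b'): "bdfc" -> "bdfc"
Op 4 (insert 'f' at idx 4): "bdfc" -> "bdfcf"
Op 5 (insert 'b' at idx 4): "bdfcf" -> "bdfcbf"

Answer: bdfcbf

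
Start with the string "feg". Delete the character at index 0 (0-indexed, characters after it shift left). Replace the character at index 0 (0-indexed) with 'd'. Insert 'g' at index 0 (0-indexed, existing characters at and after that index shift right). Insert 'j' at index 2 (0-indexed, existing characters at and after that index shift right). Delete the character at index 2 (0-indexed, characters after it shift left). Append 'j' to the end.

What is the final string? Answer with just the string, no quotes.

Applying each edit step by step:
Start: "feg"
Op 1 (delete idx 0 = 'f'): "feg" -> "eg"
Op 2 (replace idx 0: 'e' -> 'd'): "eg" -> "dg"
Op 3 (insert 'g' at idx 0): "dg" -> "gdg"
Op 4 (insert 'j' at idx 2): "gdg" -> "gdjg"
Op 5 (delete idx 2 = 'j'): "gdjg" -> "gdg"
Op 6 (append 'j'): "gdg" -> "gdgj"

Answer: gdgj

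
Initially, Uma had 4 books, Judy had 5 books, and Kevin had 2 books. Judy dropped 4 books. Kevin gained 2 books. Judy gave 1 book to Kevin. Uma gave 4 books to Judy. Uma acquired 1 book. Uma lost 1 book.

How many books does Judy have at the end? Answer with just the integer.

Answer: 4

Derivation:
Tracking counts step by step:
Start: Uma=4, Judy=5, Kevin=2
Event 1 (Judy -4): Judy: 5 -> 1. State: Uma=4, Judy=1, Kevin=2
Event 2 (Kevin +2): Kevin: 2 -> 4. State: Uma=4, Judy=1, Kevin=4
Event 3 (Judy -> Kevin, 1): Judy: 1 -> 0, Kevin: 4 -> 5. State: Uma=4, Judy=0, Kevin=5
Event 4 (Uma -> Judy, 4): Uma: 4 -> 0, Judy: 0 -> 4. State: Uma=0, Judy=4, Kevin=5
Event 5 (Uma +1): Uma: 0 -> 1. State: Uma=1, Judy=4, Kevin=5
Event 6 (Uma -1): Uma: 1 -> 0. State: Uma=0, Judy=4, Kevin=5

Judy's final count: 4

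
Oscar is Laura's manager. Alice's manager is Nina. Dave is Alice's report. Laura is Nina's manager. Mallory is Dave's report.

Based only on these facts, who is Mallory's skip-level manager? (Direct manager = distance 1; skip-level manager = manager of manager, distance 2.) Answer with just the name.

Answer: Alice

Derivation:
Reconstructing the manager chain from the given facts:
  Oscar -> Laura -> Nina -> Alice -> Dave -> Mallory
(each arrow means 'manager of the next')
Positions in the chain (0 = top):
  position of Oscar: 0
  position of Laura: 1
  position of Nina: 2
  position of Alice: 3
  position of Dave: 4
  position of Mallory: 5

Mallory is at position 5; the skip-level manager is 2 steps up the chain, i.e. position 3: Alice.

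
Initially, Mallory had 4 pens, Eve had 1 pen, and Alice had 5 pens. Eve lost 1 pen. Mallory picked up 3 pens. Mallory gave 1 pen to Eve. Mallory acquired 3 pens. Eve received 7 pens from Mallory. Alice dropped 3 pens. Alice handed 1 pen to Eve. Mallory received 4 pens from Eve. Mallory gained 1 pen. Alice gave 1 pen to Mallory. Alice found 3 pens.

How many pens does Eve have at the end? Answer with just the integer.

Tracking counts step by step:
Start: Mallory=4, Eve=1, Alice=5
Event 1 (Eve -1): Eve: 1 -> 0. State: Mallory=4, Eve=0, Alice=5
Event 2 (Mallory +3): Mallory: 4 -> 7. State: Mallory=7, Eve=0, Alice=5
Event 3 (Mallory -> Eve, 1): Mallory: 7 -> 6, Eve: 0 -> 1. State: Mallory=6, Eve=1, Alice=5
Event 4 (Mallory +3): Mallory: 6 -> 9. State: Mallory=9, Eve=1, Alice=5
Event 5 (Mallory -> Eve, 7): Mallory: 9 -> 2, Eve: 1 -> 8. State: Mallory=2, Eve=8, Alice=5
Event 6 (Alice -3): Alice: 5 -> 2. State: Mallory=2, Eve=8, Alice=2
Event 7 (Alice -> Eve, 1): Alice: 2 -> 1, Eve: 8 -> 9. State: Mallory=2, Eve=9, Alice=1
Event 8 (Eve -> Mallory, 4): Eve: 9 -> 5, Mallory: 2 -> 6. State: Mallory=6, Eve=5, Alice=1
Event 9 (Mallory +1): Mallory: 6 -> 7. State: Mallory=7, Eve=5, Alice=1
Event 10 (Alice -> Mallory, 1): Alice: 1 -> 0, Mallory: 7 -> 8. State: Mallory=8, Eve=5, Alice=0
Event 11 (Alice +3): Alice: 0 -> 3. State: Mallory=8, Eve=5, Alice=3

Eve's final count: 5

Answer: 5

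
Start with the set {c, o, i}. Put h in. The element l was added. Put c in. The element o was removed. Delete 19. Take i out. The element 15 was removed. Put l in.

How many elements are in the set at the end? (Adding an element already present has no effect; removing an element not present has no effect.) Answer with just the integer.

Answer: 3

Derivation:
Tracking the set through each operation:
Start: {c, i, o}
Event 1 (add h): added. Set: {c, h, i, o}
Event 2 (add l): added. Set: {c, h, i, l, o}
Event 3 (add c): already present, no change. Set: {c, h, i, l, o}
Event 4 (remove o): removed. Set: {c, h, i, l}
Event 5 (remove 19): not present, no change. Set: {c, h, i, l}
Event 6 (remove i): removed. Set: {c, h, l}
Event 7 (remove 15): not present, no change. Set: {c, h, l}
Event 8 (add l): already present, no change. Set: {c, h, l}

Final set: {c, h, l} (size 3)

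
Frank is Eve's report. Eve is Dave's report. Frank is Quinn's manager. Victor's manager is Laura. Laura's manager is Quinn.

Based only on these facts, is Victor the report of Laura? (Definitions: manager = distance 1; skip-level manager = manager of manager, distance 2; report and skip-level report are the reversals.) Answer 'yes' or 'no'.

Reconstructing the manager chain from the given facts:
  Dave -> Eve -> Frank -> Quinn -> Laura -> Victor
(each arrow means 'manager of the next')
Positions in the chain (0 = top):
  position of Dave: 0
  position of Eve: 1
  position of Frank: 2
  position of Quinn: 3
  position of Laura: 4
  position of Victor: 5

Victor is at position 5, Laura is at position 4; signed distance (j - i) = -1.
'report' requires j - i = -1. Actual distance is -1, so the relation HOLDS.

Answer: yes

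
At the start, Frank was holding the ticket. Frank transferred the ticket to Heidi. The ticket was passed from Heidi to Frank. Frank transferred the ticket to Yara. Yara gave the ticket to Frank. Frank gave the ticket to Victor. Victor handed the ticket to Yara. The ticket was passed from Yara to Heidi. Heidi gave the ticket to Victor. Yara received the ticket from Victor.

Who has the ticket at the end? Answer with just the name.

Answer: Yara

Derivation:
Tracking the ticket through each event:
Start: Frank has the ticket.
After event 1: Heidi has the ticket.
After event 2: Frank has the ticket.
After event 3: Yara has the ticket.
After event 4: Frank has the ticket.
After event 5: Victor has the ticket.
After event 6: Yara has the ticket.
After event 7: Heidi has the ticket.
After event 8: Victor has the ticket.
After event 9: Yara has the ticket.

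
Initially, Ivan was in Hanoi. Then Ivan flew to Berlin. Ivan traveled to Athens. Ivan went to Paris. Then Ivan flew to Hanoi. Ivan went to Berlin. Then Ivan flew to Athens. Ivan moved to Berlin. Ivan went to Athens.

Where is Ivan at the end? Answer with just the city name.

Tracking Ivan's location:
Start: Ivan is in Hanoi.
After move 1: Hanoi -> Berlin. Ivan is in Berlin.
After move 2: Berlin -> Athens. Ivan is in Athens.
After move 3: Athens -> Paris. Ivan is in Paris.
After move 4: Paris -> Hanoi. Ivan is in Hanoi.
After move 5: Hanoi -> Berlin. Ivan is in Berlin.
After move 6: Berlin -> Athens. Ivan is in Athens.
After move 7: Athens -> Berlin. Ivan is in Berlin.
After move 8: Berlin -> Athens. Ivan is in Athens.

Answer: Athens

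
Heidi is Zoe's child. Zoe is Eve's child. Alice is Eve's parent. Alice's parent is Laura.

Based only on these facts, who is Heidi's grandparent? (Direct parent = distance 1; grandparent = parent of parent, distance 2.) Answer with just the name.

Reconstructing the parent chain from the given facts:
  Laura -> Alice -> Eve -> Zoe -> Heidi
(each arrow means 'parent of the next')
Positions in the chain (0 = top):
  position of Laura: 0
  position of Alice: 1
  position of Eve: 2
  position of Zoe: 3
  position of Heidi: 4

Heidi is at position 4; the grandparent is 2 steps up the chain, i.e. position 2: Eve.

Answer: Eve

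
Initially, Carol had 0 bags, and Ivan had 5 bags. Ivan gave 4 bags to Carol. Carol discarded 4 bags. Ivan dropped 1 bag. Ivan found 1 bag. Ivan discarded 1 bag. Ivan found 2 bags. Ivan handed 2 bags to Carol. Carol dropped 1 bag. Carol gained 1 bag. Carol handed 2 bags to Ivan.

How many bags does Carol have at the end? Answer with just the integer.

Tracking counts step by step:
Start: Carol=0, Ivan=5
Event 1 (Ivan -> Carol, 4): Ivan: 5 -> 1, Carol: 0 -> 4. State: Carol=4, Ivan=1
Event 2 (Carol -4): Carol: 4 -> 0. State: Carol=0, Ivan=1
Event 3 (Ivan -1): Ivan: 1 -> 0. State: Carol=0, Ivan=0
Event 4 (Ivan +1): Ivan: 0 -> 1. State: Carol=0, Ivan=1
Event 5 (Ivan -1): Ivan: 1 -> 0. State: Carol=0, Ivan=0
Event 6 (Ivan +2): Ivan: 0 -> 2. State: Carol=0, Ivan=2
Event 7 (Ivan -> Carol, 2): Ivan: 2 -> 0, Carol: 0 -> 2. State: Carol=2, Ivan=0
Event 8 (Carol -1): Carol: 2 -> 1. State: Carol=1, Ivan=0
Event 9 (Carol +1): Carol: 1 -> 2. State: Carol=2, Ivan=0
Event 10 (Carol -> Ivan, 2): Carol: 2 -> 0, Ivan: 0 -> 2. State: Carol=0, Ivan=2

Carol's final count: 0

Answer: 0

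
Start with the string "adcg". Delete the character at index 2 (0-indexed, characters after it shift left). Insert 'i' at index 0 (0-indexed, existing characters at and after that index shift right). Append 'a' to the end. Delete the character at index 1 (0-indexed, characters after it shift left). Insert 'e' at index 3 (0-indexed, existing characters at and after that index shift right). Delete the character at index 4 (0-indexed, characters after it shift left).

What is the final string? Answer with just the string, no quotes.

Answer: idge

Derivation:
Applying each edit step by step:
Start: "adcg"
Op 1 (delete idx 2 = 'c'): "adcg" -> "adg"
Op 2 (insert 'i' at idx 0): "adg" -> "iadg"
Op 3 (append 'a'): "iadg" -> "iadga"
Op 4 (delete idx 1 = 'a'): "iadga" -> "idga"
Op 5 (insert 'e' at idx 3): "idga" -> "idgea"
Op 6 (delete idx 4 = 'a'): "idgea" -> "idge"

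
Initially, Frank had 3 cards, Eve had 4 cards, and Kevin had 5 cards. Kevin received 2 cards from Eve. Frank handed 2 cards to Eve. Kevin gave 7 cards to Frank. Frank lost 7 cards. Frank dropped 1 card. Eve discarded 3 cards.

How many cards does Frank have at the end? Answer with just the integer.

Tracking counts step by step:
Start: Frank=3, Eve=4, Kevin=5
Event 1 (Eve -> Kevin, 2): Eve: 4 -> 2, Kevin: 5 -> 7. State: Frank=3, Eve=2, Kevin=7
Event 2 (Frank -> Eve, 2): Frank: 3 -> 1, Eve: 2 -> 4. State: Frank=1, Eve=4, Kevin=7
Event 3 (Kevin -> Frank, 7): Kevin: 7 -> 0, Frank: 1 -> 8. State: Frank=8, Eve=4, Kevin=0
Event 4 (Frank -7): Frank: 8 -> 1. State: Frank=1, Eve=4, Kevin=0
Event 5 (Frank -1): Frank: 1 -> 0. State: Frank=0, Eve=4, Kevin=0
Event 6 (Eve -3): Eve: 4 -> 1. State: Frank=0, Eve=1, Kevin=0

Frank's final count: 0

Answer: 0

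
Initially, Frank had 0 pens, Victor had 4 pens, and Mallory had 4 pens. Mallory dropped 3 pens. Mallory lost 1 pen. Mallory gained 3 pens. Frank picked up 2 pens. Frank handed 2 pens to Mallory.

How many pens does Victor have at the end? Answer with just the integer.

Answer: 4

Derivation:
Tracking counts step by step:
Start: Frank=0, Victor=4, Mallory=4
Event 1 (Mallory -3): Mallory: 4 -> 1. State: Frank=0, Victor=4, Mallory=1
Event 2 (Mallory -1): Mallory: 1 -> 0. State: Frank=0, Victor=4, Mallory=0
Event 3 (Mallory +3): Mallory: 0 -> 3. State: Frank=0, Victor=4, Mallory=3
Event 4 (Frank +2): Frank: 0 -> 2. State: Frank=2, Victor=4, Mallory=3
Event 5 (Frank -> Mallory, 2): Frank: 2 -> 0, Mallory: 3 -> 5. State: Frank=0, Victor=4, Mallory=5

Victor's final count: 4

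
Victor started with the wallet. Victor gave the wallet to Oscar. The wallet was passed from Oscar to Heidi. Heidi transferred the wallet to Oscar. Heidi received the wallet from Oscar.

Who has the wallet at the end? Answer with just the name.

Tracking the wallet through each event:
Start: Victor has the wallet.
After event 1: Oscar has the wallet.
After event 2: Heidi has the wallet.
After event 3: Oscar has the wallet.
After event 4: Heidi has the wallet.

Answer: Heidi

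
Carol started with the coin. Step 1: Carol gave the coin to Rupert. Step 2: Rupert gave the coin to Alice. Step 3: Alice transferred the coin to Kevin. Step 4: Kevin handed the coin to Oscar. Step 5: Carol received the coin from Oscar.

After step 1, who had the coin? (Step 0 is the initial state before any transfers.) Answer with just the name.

Tracking the coin holder through step 1:
After step 0 (start): Carol
After step 1: Rupert

At step 1, the holder is Rupert.

Answer: Rupert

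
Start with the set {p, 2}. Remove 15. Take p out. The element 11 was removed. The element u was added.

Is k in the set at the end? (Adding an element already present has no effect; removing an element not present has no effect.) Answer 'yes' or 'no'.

Tracking the set through each operation:
Start: {2, p}
Event 1 (remove 15): not present, no change. Set: {2, p}
Event 2 (remove p): removed. Set: {2}
Event 3 (remove 11): not present, no change. Set: {2}
Event 4 (add u): added. Set: {2, u}

Final set: {2, u} (size 2)
k is NOT in the final set.

Answer: no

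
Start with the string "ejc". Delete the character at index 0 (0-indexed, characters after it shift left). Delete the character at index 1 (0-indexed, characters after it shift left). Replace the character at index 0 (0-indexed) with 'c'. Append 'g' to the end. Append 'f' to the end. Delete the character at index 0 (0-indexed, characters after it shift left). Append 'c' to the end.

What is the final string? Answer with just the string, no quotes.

Answer: gfc

Derivation:
Applying each edit step by step:
Start: "ejc"
Op 1 (delete idx 0 = 'e'): "ejc" -> "jc"
Op 2 (delete idx 1 = 'c'): "jc" -> "j"
Op 3 (replace idx 0: 'j' -> 'c'): "j" -> "c"
Op 4 (append 'g'): "c" -> "cg"
Op 5 (append 'f'): "cg" -> "cgf"
Op 6 (delete idx 0 = 'c'): "cgf" -> "gf"
Op 7 (append 'c'): "gf" -> "gfc"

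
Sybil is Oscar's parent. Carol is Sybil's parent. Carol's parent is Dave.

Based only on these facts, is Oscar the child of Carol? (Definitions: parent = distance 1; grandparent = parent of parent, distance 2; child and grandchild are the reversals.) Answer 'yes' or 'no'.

Answer: no

Derivation:
Reconstructing the parent chain from the given facts:
  Dave -> Carol -> Sybil -> Oscar
(each arrow means 'parent of the next')
Positions in the chain (0 = top):
  position of Dave: 0
  position of Carol: 1
  position of Sybil: 2
  position of Oscar: 3

Oscar is at position 3, Carol is at position 1; signed distance (j - i) = -2.
'child' requires j - i = -1. Actual distance is -2, so the relation does NOT hold.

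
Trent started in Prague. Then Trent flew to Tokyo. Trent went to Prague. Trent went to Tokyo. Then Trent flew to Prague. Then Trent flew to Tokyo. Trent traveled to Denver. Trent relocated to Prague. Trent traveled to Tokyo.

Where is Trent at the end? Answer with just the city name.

Tracking Trent's location:
Start: Trent is in Prague.
After move 1: Prague -> Tokyo. Trent is in Tokyo.
After move 2: Tokyo -> Prague. Trent is in Prague.
After move 3: Prague -> Tokyo. Trent is in Tokyo.
After move 4: Tokyo -> Prague. Trent is in Prague.
After move 5: Prague -> Tokyo. Trent is in Tokyo.
After move 6: Tokyo -> Denver. Trent is in Denver.
After move 7: Denver -> Prague. Trent is in Prague.
After move 8: Prague -> Tokyo. Trent is in Tokyo.

Answer: Tokyo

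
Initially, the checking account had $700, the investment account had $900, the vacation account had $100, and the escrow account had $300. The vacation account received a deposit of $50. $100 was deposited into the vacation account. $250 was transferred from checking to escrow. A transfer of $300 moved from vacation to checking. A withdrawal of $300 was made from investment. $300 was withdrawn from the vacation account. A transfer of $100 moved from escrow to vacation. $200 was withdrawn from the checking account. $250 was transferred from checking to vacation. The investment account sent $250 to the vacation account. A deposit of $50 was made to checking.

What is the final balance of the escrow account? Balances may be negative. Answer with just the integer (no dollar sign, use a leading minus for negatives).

Tracking account balances step by step:
Start: checking=700, investment=900, vacation=100, escrow=300
Event 1 (deposit 50 to vacation): vacation: 100 + 50 = 150. Balances: checking=700, investment=900, vacation=150, escrow=300
Event 2 (deposit 100 to vacation): vacation: 150 + 100 = 250. Balances: checking=700, investment=900, vacation=250, escrow=300
Event 3 (transfer 250 checking -> escrow): checking: 700 - 250 = 450, escrow: 300 + 250 = 550. Balances: checking=450, investment=900, vacation=250, escrow=550
Event 4 (transfer 300 vacation -> checking): vacation: 250 - 300 = -50, checking: 450 + 300 = 750. Balances: checking=750, investment=900, vacation=-50, escrow=550
Event 5 (withdraw 300 from investment): investment: 900 - 300 = 600. Balances: checking=750, investment=600, vacation=-50, escrow=550
Event 6 (withdraw 300 from vacation): vacation: -50 - 300 = -350. Balances: checking=750, investment=600, vacation=-350, escrow=550
Event 7 (transfer 100 escrow -> vacation): escrow: 550 - 100 = 450, vacation: -350 + 100 = -250. Balances: checking=750, investment=600, vacation=-250, escrow=450
Event 8 (withdraw 200 from checking): checking: 750 - 200 = 550. Balances: checking=550, investment=600, vacation=-250, escrow=450
Event 9 (transfer 250 checking -> vacation): checking: 550 - 250 = 300, vacation: -250 + 250 = 0. Balances: checking=300, investment=600, vacation=0, escrow=450
Event 10 (transfer 250 investment -> vacation): investment: 600 - 250 = 350, vacation: 0 + 250 = 250. Balances: checking=300, investment=350, vacation=250, escrow=450
Event 11 (deposit 50 to checking): checking: 300 + 50 = 350. Balances: checking=350, investment=350, vacation=250, escrow=450

Final balance of escrow: 450

Answer: 450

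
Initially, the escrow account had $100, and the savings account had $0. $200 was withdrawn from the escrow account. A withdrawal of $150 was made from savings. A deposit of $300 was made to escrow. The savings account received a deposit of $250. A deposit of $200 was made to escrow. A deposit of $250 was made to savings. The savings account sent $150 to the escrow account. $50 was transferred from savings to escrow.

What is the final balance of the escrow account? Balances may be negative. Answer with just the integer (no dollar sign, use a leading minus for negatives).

Tracking account balances step by step:
Start: escrow=100, savings=0
Event 1 (withdraw 200 from escrow): escrow: 100 - 200 = -100. Balances: escrow=-100, savings=0
Event 2 (withdraw 150 from savings): savings: 0 - 150 = -150. Balances: escrow=-100, savings=-150
Event 3 (deposit 300 to escrow): escrow: -100 + 300 = 200. Balances: escrow=200, savings=-150
Event 4 (deposit 250 to savings): savings: -150 + 250 = 100. Balances: escrow=200, savings=100
Event 5 (deposit 200 to escrow): escrow: 200 + 200 = 400. Balances: escrow=400, savings=100
Event 6 (deposit 250 to savings): savings: 100 + 250 = 350. Balances: escrow=400, savings=350
Event 7 (transfer 150 savings -> escrow): savings: 350 - 150 = 200, escrow: 400 + 150 = 550. Balances: escrow=550, savings=200
Event 8 (transfer 50 savings -> escrow): savings: 200 - 50 = 150, escrow: 550 + 50 = 600. Balances: escrow=600, savings=150

Final balance of escrow: 600

Answer: 600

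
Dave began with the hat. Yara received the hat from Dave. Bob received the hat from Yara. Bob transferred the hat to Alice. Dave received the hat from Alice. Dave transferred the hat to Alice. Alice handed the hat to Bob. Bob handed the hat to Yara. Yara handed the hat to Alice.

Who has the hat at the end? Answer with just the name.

Tracking the hat through each event:
Start: Dave has the hat.
After event 1: Yara has the hat.
After event 2: Bob has the hat.
After event 3: Alice has the hat.
After event 4: Dave has the hat.
After event 5: Alice has the hat.
After event 6: Bob has the hat.
After event 7: Yara has the hat.
After event 8: Alice has the hat.

Answer: Alice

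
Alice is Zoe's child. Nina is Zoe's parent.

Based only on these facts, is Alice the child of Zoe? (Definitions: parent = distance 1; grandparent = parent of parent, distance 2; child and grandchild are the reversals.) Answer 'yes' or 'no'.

Answer: yes

Derivation:
Reconstructing the parent chain from the given facts:
  Nina -> Zoe -> Alice
(each arrow means 'parent of the next')
Positions in the chain (0 = top):
  position of Nina: 0
  position of Zoe: 1
  position of Alice: 2

Alice is at position 2, Zoe is at position 1; signed distance (j - i) = -1.
'child' requires j - i = -1. Actual distance is -1, so the relation HOLDS.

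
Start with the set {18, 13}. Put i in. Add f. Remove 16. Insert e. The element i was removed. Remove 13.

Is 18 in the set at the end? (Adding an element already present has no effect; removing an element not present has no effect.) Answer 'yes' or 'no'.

Answer: yes

Derivation:
Tracking the set through each operation:
Start: {13, 18}
Event 1 (add i): added. Set: {13, 18, i}
Event 2 (add f): added. Set: {13, 18, f, i}
Event 3 (remove 16): not present, no change. Set: {13, 18, f, i}
Event 4 (add e): added. Set: {13, 18, e, f, i}
Event 5 (remove i): removed. Set: {13, 18, e, f}
Event 6 (remove 13): removed. Set: {18, e, f}

Final set: {18, e, f} (size 3)
18 is in the final set.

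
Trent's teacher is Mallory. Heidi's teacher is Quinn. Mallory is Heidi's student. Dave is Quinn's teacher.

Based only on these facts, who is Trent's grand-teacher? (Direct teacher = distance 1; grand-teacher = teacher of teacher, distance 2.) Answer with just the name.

Reconstructing the teacher chain from the given facts:
  Dave -> Quinn -> Heidi -> Mallory -> Trent
(each arrow means 'teacher of the next')
Positions in the chain (0 = top):
  position of Dave: 0
  position of Quinn: 1
  position of Heidi: 2
  position of Mallory: 3
  position of Trent: 4

Trent is at position 4; the grand-teacher is 2 steps up the chain, i.e. position 2: Heidi.

Answer: Heidi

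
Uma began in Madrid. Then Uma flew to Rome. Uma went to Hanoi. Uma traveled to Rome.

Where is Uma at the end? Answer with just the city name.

Tracking Uma's location:
Start: Uma is in Madrid.
After move 1: Madrid -> Rome. Uma is in Rome.
After move 2: Rome -> Hanoi. Uma is in Hanoi.
After move 3: Hanoi -> Rome. Uma is in Rome.

Answer: Rome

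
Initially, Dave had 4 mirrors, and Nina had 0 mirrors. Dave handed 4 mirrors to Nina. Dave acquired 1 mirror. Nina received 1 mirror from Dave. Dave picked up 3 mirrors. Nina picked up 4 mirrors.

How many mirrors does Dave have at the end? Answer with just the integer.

Tracking counts step by step:
Start: Dave=4, Nina=0
Event 1 (Dave -> Nina, 4): Dave: 4 -> 0, Nina: 0 -> 4. State: Dave=0, Nina=4
Event 2 (Dave +1): Dave: 0 -> 1. State: Dave=1, Nina=4
Event 3 (Dave -> Nina, 1): Dave: 1 -> 0, Nina: 4 -> 5. State: Dave=0, Nina=5
Event 4 (Dave +3): Dave: 0 -> 3. State: Dave=3, Nina=5
Event 5 (Nina +4): Nina: 5 -> 9. State: Dave=3, Nina=9

Dave's final count: 3

Answer: 3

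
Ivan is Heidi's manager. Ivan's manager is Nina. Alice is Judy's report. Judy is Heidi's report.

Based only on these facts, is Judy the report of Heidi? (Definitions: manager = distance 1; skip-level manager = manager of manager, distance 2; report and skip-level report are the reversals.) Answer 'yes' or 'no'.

Answer: yes

Derivation:
Reconstructing the manager chain from the given facts:
  Nina -> Ivan -> Heidi -> Judy -> Alice
(each arrow means 'manager of the next')
Positions in the chain (0 = top):
  position of Nina: 0
  position of Ivan: 1
  position of Heidi: 2
  position of Judy: 3
  position of Alice: 4

Judy is at position 3, Heidi is at position 2; signed distance (j - i) = -1.
'report' requires j - i = -1. Actual distance is -1, so the relation HOLDS.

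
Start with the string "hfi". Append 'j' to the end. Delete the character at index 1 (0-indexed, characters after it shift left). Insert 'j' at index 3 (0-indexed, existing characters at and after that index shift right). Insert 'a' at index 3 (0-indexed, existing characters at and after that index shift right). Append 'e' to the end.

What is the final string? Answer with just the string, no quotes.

Answer: hijaje

Derivation:
Applying each edit step by step:
Start: "hfi"
Op 1 (append 'j'): "hfi" -> "hfij"
Op 2 (delete idx 1 = 'f'): "hfij" -> "hij"
Op 3 (insert 'j' at idx 3): "hij" -> "hijj"
Op 4 (insert 'a' at idx 3): "hijj" -> "hijaj"
Op 5 (append 'e'): "hijaj" -> "hijaje"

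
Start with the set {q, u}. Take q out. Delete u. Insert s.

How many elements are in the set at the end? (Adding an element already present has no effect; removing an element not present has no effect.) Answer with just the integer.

Tracking the set through each operation:
Start: {q, u}
Event 1 (remove q): removed. Set: {u}
Event 2 (remove u): removed. Set: {}
Event 3 (add s): added. Set: {s}

Final set: {s} (size 1)

Answer: 1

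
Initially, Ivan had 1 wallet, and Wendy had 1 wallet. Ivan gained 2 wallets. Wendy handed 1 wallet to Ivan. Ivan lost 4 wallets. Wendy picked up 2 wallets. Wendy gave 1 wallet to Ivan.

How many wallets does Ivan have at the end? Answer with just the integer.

Tracking counts step by step:
Start: Ivan=1, Wendy=1
Event 1 (Ivan +2): Ivan: 1 -> 3. State: Ivan=3, Wendy=1
Event 2 (Wendy -> Ivan, 1): Wendy: 1 -> 0, Ivan: 3 -> 4. State: Ivan=4, Wendy=0
Event 3 (Ivan -4): Ivan: 4 -> 0. State: Ivan=0, Wendy=0
Event 4 (Wendy +2): Wendy: 0 -> 2. State: Ivan=0, Wendy=2
Event 5 (Wendy -> Ivan, 1): Wendy: 2 -> 1, Ivan: 0 -> 1. State: Ivan=1, Wendy=1

Ivan's final count: 1

Answer: 1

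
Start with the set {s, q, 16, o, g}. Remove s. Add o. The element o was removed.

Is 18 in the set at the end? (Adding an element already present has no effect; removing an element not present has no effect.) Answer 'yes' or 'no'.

Tracking the set through each operation:
Start: {16, g, o, q, s}
Event 1 (remove s): removed. Set: {16, g, o, q}
Event 2 (add o): already present, no change. Set: {16, g, o, q}
Event 3 (remove o): removed. Set: {16, g, q}

Final set: {16, g, q} (size 3)
18 is NOT in the final set.

Answer: no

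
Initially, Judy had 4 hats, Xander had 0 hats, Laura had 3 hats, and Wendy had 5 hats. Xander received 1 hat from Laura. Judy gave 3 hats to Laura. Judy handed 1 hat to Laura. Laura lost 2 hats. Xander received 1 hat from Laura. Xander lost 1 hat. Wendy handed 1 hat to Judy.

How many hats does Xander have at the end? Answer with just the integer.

Tracking counts step by step:
Start: Judy=4, Xander=0, Laura=3, Wendy=5
Event 1 (Laura -> Xander, 1): Laura: 3 -> 2, Xander: 0 -> 1. State: Judy=4, Xander=1, Laura=2, Wendy=5
Event 2 (Judy -> Laura, 3): Judy: 4 -> 1, Laura: 2 -> 5. State: Judy=1, Xander=1, Laura=5, Wendy=5
Event 3 (Judy -> Laura, 1): Judy: 1 -> 0, Laura: 5 -> 6. State: Judy=0, Xander=1, Laura=6, Wendy=5
Event 4 (Laura -2): Laura: 6 -> 4. State: Judy=0, Xander=1, Laura=4, Wendy=5
Event 5 (Laura -> Xander, 1): Laura: 4 -> 3, Xander: 1 -> 2. State: Judy=0, Xander=2, Laura=3, Wendy=5
Event 6 (Xander -1): Xander: 2 -> 1. State: Judy=0, Xander=1, Laura=3, Wendy=5
Event 7 (Wendy -> Judy, 1): Wendy: 5 -> 4, Judy: 0 -> 1. State: Judy=1, Xander=1, Laura=3, Wendy=4

Xander's final count: 1

Answer: 1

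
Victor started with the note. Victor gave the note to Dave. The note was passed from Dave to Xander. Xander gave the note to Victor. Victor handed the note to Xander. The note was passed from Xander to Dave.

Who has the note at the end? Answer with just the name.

Answer: Dave

Derivation:
Tracking the note through each event:
Start: Victor has the note.
After event 1: Dave has the note.
After event 2: Xander has the note.
After event 3: Victor has the note.
After event 4: Xander has the note.
After event 5: Dave has the note.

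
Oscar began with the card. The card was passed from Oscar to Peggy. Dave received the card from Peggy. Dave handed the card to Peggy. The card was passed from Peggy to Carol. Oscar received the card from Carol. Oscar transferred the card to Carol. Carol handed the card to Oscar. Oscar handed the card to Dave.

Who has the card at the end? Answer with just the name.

Tracking the card through each event:
Start: Oscar has the card.
After event 1: Peggy has the card.
After event 2: Dave has the card.
After event 3: Peggy has the card.
After event 4: Carol has the card.
After event 5: Oscar has the card.
After event 6: Carol has the card.
After event 7: Oscar has the card.
After event 8: Dave has the card.

Answer: Dave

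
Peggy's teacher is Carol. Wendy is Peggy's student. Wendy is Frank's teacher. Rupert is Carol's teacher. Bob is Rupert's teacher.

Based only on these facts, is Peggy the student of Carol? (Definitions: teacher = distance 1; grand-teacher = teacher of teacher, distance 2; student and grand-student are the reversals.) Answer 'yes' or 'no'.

Answer: yes

Derivation:
Reconstructing the teacher chain from the given facts:
  Bob -> Rupert -> Carol -> Peggy -> Wendy -> Frank
(each arrow means 'teacher of the next')
Positions in the chain (0 = top):
  position of Bob: 0
  position of Rupert: 1
  position of Carol: 2
  position of Peggy: 3
  position of Wendy: 4
  position of Frank: 5

Peggy is at position 3, Carol is at position 2; signed distance (j - i) = -1.
'student' requires j - i = -1. Actual distance is -1, so the relation HOLDS.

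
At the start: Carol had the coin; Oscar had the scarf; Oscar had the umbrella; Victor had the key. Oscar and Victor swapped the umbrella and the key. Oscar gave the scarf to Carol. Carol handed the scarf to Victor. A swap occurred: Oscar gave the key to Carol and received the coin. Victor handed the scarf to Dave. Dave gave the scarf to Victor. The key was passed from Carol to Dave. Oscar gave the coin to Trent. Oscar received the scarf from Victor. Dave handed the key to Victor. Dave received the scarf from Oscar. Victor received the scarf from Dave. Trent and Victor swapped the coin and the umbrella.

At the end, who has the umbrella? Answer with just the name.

Tracking all object holders:
Start: coin:Carol, scarf:Oscar, umbrella:Oscar, key:Victor
Event 1 (swap umbrella<->key: now umbrella:Victor, key:Oscar). State: coin:Carol, scarf:Oscar, umbrella:Victor, key:Oscar
Event 2 (give scarf: Oscar -> Carol). State: coin:Carol, scarf:Carol, umbrella:Victor, key:Oscar
Event 3 (give scarf: Carol -> Victor). State: coin:Carol, scarf:Victor, umbrella:Victor, key:Oscar
Event 4 (swap key<->coin: now key:Carol, coin:Oscar). State: coin:Oscar, scarf:Victor, umbrella:Victor, key:Carol
Event 5 (give scarf: Victor -> Dave). State: coin:Oscar, scarf:Dave, umbrella:Victor, key:Carol
Event 6 (give scarf: Dave -> Victor). State: coin:Oscar, scarf:Victor, umbrella:Victor, key:Carol
Event 7 (give key: Carol -> Dave). State: coin:Oscar, scarf:Victor, umbrella:Victor, key:Dave
Event 8 (give coin: Oscar -> Trent). State: coin:Trent, scarf:Victor, umbrella:Victor, key:Dave
Event 9 (give scarf: Victor -> Oscar). State: coin:Trent, scarf:Oscar, umbrella:Victor, key:Dave
Event 10 (give key: Dave -> Victor). State: coin:Trent, scarf:Oscar, umbrella:Victor, key:Victor
Event 11 (give scarf: Oscar -> Dave). State: coin:Trent, scarf:Dave, umbrella:Victor, key:Victor
Event 12 (give scarf: Dave -> Victor). State: coin:Trent, scarf:Victor, umbrella:Victor, key:Victor
Event 13 (swap coin<->umbrella: now coin:Victor, umbrella:Trent). State: coin:Victor, scarf:Victor, umbrella:Trent, key:Victor

Final state: coin:Victor, scarf:Victor, umbrella:Trent, key:Victor
The umbrella is held by Trent.

Answer: Trent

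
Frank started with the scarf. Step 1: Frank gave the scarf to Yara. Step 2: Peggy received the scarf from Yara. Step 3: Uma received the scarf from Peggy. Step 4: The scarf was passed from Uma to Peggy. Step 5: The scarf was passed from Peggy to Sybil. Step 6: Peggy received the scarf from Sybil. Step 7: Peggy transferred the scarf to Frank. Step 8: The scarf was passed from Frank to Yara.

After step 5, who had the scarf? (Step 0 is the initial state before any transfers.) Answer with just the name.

Tracking the scarf holder through step 5:
After step 0 (start): Frank
After step 1: Yara
After step 2: Peggy
After step 3: Uma
After step 4: Peggy
After step 5: Sybil

At step 5, the holder is Sybil.

Answer: Sybil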